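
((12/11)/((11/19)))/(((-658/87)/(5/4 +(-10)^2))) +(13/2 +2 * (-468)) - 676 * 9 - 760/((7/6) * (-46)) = -6431739877/915607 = -7024.56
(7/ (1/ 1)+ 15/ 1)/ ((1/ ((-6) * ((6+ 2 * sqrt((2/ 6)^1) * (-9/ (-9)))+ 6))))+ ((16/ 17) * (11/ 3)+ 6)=-80302/ 51-88 * sqrt(3)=-1726.97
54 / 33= 18 / 11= 1.64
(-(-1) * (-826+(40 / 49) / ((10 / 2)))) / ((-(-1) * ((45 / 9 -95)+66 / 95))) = 1922135 / 207858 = 9.25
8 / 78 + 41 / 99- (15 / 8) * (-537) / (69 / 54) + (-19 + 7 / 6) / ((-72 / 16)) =281494427 / 355212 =792.47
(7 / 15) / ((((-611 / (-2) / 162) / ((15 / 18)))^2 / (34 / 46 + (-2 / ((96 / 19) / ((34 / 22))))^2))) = 6746255775 / 66492949952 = 0.10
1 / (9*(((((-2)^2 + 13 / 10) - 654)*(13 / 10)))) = -100 / 758979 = -0.00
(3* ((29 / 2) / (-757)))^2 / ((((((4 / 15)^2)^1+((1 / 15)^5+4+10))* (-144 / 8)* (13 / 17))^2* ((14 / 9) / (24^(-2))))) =15572700087890625 / 158517024845684334854076416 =0.00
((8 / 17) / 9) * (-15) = -40 / 51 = -0.78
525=525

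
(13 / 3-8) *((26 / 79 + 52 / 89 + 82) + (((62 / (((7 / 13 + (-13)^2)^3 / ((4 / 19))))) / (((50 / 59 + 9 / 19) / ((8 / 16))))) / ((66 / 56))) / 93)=-57193513582862655655 / 188126817415944588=-304.02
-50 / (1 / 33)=-1650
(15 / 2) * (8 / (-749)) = -0.08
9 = 9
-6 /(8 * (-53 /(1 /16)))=3 /3392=0.00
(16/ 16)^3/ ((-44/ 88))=-2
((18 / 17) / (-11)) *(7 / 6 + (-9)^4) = -118119 / 187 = -631.65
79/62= 1.27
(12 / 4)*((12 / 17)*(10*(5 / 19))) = 1800 / 323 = 5.57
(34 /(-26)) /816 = -1 /624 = -0.00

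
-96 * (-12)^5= 23887872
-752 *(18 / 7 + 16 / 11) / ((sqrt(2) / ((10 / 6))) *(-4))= 145700 *sqrt(2) / 231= 892.00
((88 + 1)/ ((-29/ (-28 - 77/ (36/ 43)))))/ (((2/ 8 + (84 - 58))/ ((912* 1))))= 12791.99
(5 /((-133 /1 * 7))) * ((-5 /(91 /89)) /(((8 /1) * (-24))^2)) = 2225 /3123154944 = 0.00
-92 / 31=-2.97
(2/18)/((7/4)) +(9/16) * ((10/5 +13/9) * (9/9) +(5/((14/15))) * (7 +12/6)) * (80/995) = 2.40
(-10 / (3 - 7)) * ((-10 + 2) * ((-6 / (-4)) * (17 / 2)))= -255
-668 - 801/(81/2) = -6190/9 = -687.78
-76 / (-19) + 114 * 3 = 346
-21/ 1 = -21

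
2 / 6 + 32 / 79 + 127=30274 / 237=127.74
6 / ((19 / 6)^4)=7776 / 130321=0.06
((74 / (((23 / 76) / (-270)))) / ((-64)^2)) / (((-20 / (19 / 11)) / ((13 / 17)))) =4688307 / 4404224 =1.06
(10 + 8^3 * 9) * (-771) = -3560478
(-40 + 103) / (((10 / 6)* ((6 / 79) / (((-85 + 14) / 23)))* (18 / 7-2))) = -2473569 / 920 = -2688.66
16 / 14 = 8 / 7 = 1.14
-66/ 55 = -6/ 5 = -1.20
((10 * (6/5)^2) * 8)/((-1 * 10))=-288/25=-11.52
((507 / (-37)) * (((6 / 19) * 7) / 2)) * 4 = -42588 / 703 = -60.58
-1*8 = -8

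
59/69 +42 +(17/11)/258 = 932571/21758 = 42.86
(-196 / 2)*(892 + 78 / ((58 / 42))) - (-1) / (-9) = -24260321 / 261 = -92951.42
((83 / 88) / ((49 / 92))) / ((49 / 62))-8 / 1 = -152109 / 26411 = -5.76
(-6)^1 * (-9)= 54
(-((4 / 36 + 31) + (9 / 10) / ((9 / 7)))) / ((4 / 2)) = -2863 / 180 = -15.91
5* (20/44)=25/11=2.27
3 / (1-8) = -3 / 7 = -0.43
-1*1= -1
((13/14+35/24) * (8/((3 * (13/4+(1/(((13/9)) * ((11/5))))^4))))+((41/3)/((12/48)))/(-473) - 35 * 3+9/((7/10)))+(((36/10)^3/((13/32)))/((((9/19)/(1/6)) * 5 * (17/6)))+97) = 12602792881119672874/1320143063070706875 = 9.55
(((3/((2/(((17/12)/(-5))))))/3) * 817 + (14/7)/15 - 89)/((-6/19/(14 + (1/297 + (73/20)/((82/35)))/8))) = 5160820924309/561116160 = 9197.42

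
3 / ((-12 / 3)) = -0.75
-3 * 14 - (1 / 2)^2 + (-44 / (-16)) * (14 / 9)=-1367 / 36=-37.97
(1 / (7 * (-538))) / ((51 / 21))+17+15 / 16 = 1312443 / 73168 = 17.94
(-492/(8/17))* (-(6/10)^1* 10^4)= 6273000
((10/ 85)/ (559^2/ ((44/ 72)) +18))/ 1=11/ 47811276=0.00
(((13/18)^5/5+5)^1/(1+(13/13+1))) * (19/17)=1.88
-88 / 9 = -9.78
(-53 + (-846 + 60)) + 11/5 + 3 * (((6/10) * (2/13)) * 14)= -10828/13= -832.92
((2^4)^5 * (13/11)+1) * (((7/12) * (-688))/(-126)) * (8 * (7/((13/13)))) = 7294366576/33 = 221041411.39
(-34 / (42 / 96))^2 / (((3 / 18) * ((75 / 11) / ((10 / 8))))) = 6643.46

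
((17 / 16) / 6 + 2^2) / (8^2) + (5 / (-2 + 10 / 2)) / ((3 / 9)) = 31121 / 6144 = 5.07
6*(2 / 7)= 12 / 7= 1.71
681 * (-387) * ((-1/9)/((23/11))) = 322113/23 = 14004.91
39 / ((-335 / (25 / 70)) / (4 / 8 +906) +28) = 1.45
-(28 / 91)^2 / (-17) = 16 / 2873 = 0.01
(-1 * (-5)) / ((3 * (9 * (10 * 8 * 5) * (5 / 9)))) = 1 / 1200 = 0.00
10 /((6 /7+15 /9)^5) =40841010 /418195493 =0.10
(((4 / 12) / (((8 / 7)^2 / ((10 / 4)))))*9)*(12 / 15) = 147 / 32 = 4.59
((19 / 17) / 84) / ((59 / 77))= 0.02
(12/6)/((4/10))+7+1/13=157/13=12.08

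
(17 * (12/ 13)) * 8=1632/ 13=125.54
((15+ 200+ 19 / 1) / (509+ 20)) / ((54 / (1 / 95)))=13 / 150765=0.00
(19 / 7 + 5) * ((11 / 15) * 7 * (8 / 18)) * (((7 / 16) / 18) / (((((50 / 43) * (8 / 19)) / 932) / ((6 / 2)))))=14657797 / 6000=2442.97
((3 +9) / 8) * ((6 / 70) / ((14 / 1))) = 9 / 980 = 0.01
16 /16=1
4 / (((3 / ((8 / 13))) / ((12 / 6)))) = 64 / 39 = 1.64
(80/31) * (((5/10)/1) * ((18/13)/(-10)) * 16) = -1152/403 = -2.86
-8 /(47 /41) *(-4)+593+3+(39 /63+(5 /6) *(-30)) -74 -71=448625 /987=454.53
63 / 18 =7 / 2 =3.50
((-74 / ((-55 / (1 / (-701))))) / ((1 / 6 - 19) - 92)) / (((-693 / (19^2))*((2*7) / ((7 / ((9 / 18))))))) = -2812 / 311717175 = -0.00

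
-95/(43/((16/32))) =-95/86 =-1.10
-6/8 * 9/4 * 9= -243/16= -15.19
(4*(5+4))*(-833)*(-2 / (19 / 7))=419832 / 19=22096.42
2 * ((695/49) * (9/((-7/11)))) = -401.20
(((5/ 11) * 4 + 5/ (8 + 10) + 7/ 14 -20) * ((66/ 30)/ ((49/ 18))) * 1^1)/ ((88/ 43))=-74089/ 10780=-6.87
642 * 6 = 3852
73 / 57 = 1.28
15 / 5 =3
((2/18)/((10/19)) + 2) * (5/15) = 199/270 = 0.74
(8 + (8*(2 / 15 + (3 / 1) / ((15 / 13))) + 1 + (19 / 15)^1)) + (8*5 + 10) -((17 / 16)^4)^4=21996470820675164563697 / 276701161105643274240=79.50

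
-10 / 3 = -3.33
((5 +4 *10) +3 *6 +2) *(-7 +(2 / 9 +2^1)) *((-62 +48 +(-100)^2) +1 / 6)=-167468015 / 54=-3101259.54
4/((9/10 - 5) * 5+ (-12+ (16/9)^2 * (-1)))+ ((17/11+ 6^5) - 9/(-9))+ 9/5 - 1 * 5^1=2470463748/317735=7775.23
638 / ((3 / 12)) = 2552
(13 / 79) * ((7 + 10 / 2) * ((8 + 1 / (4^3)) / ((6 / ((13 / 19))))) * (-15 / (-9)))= 7605 / 2528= 3.01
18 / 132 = 3 / 22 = 0.14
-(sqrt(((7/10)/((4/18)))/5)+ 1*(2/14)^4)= -3*sqrt(7)/10 - 1/2401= -0.79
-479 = -479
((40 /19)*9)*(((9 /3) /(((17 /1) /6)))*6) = 38880 /323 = 120.37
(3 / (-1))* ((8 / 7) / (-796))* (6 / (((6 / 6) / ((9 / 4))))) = 81 / 1393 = 0.06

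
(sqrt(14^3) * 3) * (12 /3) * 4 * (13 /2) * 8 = 34944 * sqrt(14) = 130748.48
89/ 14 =6.36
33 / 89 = 0.37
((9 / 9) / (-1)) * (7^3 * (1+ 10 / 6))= -2744 / 3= -914.67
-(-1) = 1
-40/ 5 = -8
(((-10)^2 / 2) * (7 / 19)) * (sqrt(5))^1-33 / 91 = -33 / 91 + 350 * sqrt(5) / 19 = 40.83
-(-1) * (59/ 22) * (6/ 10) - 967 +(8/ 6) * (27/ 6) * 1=-105533/ 110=-959.39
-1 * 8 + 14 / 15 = -106 / 15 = -7.07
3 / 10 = 0.30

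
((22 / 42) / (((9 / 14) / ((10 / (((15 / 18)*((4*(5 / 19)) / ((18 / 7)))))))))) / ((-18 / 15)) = -418 / 21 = -19.90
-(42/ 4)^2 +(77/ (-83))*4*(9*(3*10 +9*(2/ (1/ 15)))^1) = -3363003/ 332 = -10129.53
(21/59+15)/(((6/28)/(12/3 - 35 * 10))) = -1462888/59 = -24794.71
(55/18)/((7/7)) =55/18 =3.06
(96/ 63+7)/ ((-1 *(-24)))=0.36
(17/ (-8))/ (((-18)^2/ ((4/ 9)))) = -17/ 5832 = -0.00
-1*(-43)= 43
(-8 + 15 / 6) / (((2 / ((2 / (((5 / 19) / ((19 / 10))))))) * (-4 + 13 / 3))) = -119.13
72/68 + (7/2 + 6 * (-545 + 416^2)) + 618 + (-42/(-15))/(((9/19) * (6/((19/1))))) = 4753896403/4590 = 1035707.28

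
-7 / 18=-0.39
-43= -43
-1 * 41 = -41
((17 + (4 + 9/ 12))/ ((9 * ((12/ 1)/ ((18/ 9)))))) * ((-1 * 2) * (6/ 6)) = -29/ 36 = -0.81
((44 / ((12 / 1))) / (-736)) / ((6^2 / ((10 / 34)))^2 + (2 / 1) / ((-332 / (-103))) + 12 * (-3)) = -22825 / 68478336816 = -0.00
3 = 3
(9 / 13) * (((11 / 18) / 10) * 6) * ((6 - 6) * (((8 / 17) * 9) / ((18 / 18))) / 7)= 0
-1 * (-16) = 16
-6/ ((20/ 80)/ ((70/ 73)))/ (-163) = 1680/ 11899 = 0.14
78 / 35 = 2.23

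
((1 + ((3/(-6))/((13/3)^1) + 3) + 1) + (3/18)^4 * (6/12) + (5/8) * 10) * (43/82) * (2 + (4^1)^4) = 693754045/460512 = 1506.48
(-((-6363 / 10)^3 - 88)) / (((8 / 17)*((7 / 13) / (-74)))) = -2106589503076019 / 28000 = -75235339395.57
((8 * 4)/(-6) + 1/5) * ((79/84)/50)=-869/9000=-0.10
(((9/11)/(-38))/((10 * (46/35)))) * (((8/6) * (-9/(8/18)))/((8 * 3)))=567/307648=0.00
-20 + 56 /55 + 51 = 1761 /55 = 32.02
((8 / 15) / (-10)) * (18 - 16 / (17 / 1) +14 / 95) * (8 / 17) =-0.43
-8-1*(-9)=1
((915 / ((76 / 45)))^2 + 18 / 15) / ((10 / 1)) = 8476937781 / 288800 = 29352.28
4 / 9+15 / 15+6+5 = 112 / 9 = 12.44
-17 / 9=-1.89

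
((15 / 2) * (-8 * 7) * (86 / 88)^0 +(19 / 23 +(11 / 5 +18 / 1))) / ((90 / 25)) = -2549 / 23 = -110.83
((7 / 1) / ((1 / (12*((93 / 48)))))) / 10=651 / 40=16.28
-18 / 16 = -9 / 8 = -1.12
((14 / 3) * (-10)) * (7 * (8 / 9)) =-7840 / 27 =-290.37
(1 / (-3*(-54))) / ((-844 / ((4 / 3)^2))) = -2 / 153819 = -0.00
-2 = -2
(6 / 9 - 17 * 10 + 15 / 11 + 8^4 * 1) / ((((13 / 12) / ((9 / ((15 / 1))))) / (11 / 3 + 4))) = 2385100 / 143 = 16679.02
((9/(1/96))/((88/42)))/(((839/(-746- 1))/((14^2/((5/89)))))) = -59107110048/46145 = -1280899.56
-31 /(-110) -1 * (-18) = 2011 /110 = 18.28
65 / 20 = 13 / 4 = 3.25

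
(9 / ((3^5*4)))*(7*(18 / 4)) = 7 / 24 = 0.29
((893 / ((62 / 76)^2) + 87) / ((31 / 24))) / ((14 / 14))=32954376 / 29791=1106.19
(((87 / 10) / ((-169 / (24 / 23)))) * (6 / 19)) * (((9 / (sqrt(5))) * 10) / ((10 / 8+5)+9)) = -451008 * sqrt(5) / 22525165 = -0.04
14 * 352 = 4928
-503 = -503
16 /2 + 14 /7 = 10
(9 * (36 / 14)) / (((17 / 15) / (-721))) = -250290 / 17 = -14722.94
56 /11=5.09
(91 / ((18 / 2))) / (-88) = -91 / 792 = -0.11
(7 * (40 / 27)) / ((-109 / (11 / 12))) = -770 / 8829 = -0.09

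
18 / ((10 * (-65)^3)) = -9 / 1373125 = -0.00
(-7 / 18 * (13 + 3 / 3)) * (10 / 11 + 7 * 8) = -30674 / 99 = -309.84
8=8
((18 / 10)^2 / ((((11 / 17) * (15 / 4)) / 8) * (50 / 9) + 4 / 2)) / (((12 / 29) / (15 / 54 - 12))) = -1872414 / 75175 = -24.91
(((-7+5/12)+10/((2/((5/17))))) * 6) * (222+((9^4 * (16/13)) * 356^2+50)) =-31394398806.55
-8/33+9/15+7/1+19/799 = 973121/131835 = 7.38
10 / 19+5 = 105 / 19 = 5.53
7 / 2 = 3.50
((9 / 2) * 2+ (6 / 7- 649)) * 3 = -13422 / 7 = -1917.43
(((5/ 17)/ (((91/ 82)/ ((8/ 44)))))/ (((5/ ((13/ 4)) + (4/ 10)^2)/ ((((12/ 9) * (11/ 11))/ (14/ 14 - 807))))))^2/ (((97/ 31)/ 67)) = 1759796875/ 37311277296820527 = 0.00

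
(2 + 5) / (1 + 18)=7 / 19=0.37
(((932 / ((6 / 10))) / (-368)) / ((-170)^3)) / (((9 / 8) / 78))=3029 / 50849550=0.00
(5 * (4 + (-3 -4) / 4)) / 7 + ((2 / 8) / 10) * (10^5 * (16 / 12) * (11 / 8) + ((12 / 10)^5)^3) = 58771874198197423 / 12817382812500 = 4585.33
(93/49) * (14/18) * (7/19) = 31/57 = 0.54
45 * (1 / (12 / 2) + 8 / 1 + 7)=1365 / 2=682.50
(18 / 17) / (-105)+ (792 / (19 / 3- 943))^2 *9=1509180594 / 234908975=6.42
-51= -51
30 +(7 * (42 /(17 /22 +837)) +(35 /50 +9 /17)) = 14135677 /447610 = 31.58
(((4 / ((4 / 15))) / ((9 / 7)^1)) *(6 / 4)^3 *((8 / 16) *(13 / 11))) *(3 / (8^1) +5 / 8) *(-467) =-1912365 / 176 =-10865.71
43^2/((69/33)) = 20339/23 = 884.30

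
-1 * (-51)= 51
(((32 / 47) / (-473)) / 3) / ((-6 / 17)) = 272 / 200079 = 0.00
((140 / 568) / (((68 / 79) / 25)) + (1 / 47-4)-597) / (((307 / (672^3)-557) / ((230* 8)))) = 1961.63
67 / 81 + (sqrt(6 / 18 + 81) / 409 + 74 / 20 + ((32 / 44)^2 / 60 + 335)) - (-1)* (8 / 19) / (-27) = 2* sqrt(183) / 1227 + 632251459 / 1862190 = 339.54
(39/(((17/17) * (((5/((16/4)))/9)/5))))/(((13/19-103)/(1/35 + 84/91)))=-8227/630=-13.06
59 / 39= 1.51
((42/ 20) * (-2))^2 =441/ 25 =17.64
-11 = -11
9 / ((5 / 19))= 171 / 5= 34.20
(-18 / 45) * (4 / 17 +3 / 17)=-14 / 85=-0.16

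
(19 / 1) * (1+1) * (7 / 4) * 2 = 133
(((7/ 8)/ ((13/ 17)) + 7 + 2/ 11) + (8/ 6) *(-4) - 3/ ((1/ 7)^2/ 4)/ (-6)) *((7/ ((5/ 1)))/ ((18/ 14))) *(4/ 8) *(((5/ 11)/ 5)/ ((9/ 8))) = 16983743/ 3822390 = 4.44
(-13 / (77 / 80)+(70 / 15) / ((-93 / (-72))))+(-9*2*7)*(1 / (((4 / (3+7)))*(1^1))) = -775521 / 2387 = -324.89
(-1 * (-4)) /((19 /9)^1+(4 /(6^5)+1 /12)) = 7776 /4267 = 1.82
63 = 63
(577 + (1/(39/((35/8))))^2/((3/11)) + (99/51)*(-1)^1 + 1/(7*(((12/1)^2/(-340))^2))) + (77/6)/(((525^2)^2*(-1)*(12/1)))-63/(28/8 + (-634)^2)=2771636784012741290228623/4812694797804075000000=575.90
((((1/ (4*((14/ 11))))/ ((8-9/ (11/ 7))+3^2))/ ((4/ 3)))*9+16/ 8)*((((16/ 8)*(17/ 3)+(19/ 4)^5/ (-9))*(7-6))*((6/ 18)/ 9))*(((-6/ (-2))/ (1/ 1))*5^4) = -87186337605625/ 2303852544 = -37843.71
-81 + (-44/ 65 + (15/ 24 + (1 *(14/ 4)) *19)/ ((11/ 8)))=-23494/ 715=-32.86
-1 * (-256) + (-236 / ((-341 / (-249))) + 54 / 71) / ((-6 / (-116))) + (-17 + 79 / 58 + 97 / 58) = -2158977011 / 702119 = -3074.94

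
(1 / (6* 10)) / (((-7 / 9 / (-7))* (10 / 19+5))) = 19 / 700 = 0.03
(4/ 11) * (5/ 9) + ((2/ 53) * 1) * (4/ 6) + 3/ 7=24085/ 36729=0.66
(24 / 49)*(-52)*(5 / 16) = -390 / 49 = -7.96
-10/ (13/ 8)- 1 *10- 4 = -20.15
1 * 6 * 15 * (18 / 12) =135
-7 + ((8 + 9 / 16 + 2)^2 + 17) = 31121 / 256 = 121.57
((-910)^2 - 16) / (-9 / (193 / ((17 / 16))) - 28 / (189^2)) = -13049000669376 / 793111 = -16452931.14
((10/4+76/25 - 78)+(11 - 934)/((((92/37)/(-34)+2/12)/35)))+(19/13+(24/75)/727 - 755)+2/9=-103951087764161/300258270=-346205.58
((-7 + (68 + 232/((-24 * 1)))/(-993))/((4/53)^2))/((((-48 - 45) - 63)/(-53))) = -421.03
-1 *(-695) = 695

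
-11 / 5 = -2.20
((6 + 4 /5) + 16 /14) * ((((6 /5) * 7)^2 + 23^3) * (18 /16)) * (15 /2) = 1148189067 /1400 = 820135.05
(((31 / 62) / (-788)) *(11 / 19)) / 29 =-11 / 868376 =-0.00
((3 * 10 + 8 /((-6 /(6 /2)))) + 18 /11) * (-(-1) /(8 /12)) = 456 /11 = 41.45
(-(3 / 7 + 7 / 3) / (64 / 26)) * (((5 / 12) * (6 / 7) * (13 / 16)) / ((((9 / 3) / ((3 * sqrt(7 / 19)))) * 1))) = -24505 * sqrt(133) / 1430016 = -0.20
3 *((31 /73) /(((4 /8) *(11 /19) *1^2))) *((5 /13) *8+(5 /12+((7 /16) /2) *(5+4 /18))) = 10223273 /501072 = 20.40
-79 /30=-2.63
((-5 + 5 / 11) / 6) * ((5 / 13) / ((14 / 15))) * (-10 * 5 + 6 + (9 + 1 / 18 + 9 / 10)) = 95750 / 9009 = 10.63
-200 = -200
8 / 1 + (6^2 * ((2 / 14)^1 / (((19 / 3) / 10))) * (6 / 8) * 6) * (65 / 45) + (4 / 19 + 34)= 12634 / 133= 94.99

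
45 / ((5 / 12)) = 108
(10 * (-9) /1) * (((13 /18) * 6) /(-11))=390 /11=35.45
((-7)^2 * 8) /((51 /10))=3920 /51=76.86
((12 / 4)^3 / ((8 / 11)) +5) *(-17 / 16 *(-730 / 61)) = 2091085 / 3904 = 535.63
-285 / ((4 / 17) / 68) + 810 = -81555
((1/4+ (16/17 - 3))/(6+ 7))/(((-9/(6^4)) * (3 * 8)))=369/442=0.83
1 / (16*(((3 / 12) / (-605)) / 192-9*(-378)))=29040 / 1580705279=0.00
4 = 4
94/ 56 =47/ 28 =1.68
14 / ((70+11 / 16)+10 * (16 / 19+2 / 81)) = 344736 / 1954049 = 0.18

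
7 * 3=21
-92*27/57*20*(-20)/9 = 36800/19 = 1936.84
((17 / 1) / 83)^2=0.04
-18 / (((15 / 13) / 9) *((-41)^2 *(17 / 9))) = -6318 / 142885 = -0.04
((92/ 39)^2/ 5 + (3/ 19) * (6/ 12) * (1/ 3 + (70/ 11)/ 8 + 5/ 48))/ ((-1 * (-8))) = 61558087/ 406897920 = 0.15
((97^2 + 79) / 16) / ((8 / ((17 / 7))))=10081 / 56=180.02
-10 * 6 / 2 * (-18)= 540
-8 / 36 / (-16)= 1 / 72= 0.01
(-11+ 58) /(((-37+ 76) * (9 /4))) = 188 /351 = 0.54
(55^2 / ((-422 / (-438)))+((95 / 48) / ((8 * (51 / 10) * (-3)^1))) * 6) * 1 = 3243377375 / 1033056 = 3139.59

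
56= 56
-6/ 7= -0.86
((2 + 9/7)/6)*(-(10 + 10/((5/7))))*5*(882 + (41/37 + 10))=-15200700/259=-58689.96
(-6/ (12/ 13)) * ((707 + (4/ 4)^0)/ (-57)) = 1534/ 19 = 80.74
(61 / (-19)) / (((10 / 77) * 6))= -4697 / 1140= -4.12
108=108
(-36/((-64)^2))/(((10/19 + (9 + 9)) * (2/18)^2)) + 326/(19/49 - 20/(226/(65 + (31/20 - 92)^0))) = -651049191019/10883006464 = -59.82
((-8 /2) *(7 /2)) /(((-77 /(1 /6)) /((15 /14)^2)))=0.03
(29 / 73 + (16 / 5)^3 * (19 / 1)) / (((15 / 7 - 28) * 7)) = -5684777 / 1651625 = -3.44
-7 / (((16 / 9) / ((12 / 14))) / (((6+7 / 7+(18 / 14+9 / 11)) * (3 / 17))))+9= 37467 / 10472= 3.58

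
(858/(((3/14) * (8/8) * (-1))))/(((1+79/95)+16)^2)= -117325/9317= -12.59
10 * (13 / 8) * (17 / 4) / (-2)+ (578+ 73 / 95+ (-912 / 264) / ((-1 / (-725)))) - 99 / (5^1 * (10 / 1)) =-1962.29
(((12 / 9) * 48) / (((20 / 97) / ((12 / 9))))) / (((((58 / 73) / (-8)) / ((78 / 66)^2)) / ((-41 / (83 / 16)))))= 200967163904 / 4368705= 46001.54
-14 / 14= -1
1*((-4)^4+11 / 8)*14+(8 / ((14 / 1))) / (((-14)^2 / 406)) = 706469 / 196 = 3604.43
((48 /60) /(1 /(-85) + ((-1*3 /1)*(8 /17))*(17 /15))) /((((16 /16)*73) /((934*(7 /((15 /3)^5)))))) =-444584 /31253125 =-0.01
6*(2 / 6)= 2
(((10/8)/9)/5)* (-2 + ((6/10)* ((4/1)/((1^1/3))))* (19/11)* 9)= 3023/990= 3.05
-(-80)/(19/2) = 160/19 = 8.42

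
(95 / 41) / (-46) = -95 / 1886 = -0.05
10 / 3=3.33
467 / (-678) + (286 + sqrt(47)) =sqrt(47) + 193441 / 678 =292.17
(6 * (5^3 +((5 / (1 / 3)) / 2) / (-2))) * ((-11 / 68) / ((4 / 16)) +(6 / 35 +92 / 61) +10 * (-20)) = -2101463193 / 14518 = -144748.81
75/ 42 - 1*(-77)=1103/ 14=78.79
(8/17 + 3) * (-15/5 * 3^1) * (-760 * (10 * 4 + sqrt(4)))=16949520/17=997030.59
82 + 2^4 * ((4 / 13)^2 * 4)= 14882 / 169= 88.06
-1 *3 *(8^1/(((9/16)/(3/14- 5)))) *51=72896/7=10413.71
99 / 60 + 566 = 11353 / 20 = 567.65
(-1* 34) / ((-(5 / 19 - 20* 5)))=-646 / 1895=-0.34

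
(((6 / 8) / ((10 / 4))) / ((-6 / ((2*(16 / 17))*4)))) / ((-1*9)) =32 / 765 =0.04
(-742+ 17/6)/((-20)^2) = -887/480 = -1.85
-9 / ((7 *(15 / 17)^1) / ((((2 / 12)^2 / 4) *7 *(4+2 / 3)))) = -0.33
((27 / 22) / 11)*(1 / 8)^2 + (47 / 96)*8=182065 / 46464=3.92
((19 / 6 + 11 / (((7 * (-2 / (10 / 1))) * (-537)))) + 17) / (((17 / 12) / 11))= 3337906 / 21301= 156.70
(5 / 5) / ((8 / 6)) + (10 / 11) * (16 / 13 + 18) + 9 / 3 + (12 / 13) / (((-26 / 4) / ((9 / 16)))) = 157291 / 7436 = 21.15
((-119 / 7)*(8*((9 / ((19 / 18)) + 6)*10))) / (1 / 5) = -1876800 / 19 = -98778.95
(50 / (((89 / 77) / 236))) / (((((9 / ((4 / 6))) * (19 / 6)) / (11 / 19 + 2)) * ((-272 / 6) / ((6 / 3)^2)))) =-89042800 / 1638579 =-54.34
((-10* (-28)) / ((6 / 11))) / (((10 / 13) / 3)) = 2002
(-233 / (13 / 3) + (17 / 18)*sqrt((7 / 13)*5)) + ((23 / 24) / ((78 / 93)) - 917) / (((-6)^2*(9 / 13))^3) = -1142433714163 / 21223627776 + 17*sqrt(455) / 234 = -52.28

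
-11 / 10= -1.10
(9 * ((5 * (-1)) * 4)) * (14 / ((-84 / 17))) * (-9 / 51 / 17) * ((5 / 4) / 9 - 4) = 695 / 34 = 20.44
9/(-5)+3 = 6/5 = 1.20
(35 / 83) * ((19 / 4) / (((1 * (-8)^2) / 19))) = 0.59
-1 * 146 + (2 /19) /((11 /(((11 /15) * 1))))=-41608 /285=-145.99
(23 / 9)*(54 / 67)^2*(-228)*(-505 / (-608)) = -2822445 / 8978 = -314.37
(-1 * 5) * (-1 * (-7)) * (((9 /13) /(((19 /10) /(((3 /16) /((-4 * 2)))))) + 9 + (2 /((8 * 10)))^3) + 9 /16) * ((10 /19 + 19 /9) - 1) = -7400433103 /13515840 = -547.54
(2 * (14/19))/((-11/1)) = -28/209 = -0.13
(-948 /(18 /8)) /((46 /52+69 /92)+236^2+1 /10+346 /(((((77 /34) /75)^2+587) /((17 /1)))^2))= -4788050202863904808994240 /632954760316052144763407553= -0.01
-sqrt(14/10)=-sqrt(35)/5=-1.18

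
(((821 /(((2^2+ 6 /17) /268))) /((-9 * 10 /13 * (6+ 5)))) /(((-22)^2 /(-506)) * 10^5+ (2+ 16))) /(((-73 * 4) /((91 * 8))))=-25443652871 /1470417742035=-0.02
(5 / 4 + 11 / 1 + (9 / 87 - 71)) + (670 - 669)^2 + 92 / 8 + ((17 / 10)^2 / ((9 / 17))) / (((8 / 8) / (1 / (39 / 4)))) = -45.59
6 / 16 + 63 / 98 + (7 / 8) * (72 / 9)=449 / 56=8.02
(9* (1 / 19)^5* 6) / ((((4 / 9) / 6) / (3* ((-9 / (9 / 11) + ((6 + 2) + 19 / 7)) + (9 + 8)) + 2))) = 266085 / 17332693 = 0.02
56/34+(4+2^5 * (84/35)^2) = 80736/425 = 189.97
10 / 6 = 5 / 3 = 1.67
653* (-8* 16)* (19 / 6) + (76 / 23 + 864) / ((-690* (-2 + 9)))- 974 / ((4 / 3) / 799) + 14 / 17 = -534045767057 / 629510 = -848351.52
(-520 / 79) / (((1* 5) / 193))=-20072 / 79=-254.08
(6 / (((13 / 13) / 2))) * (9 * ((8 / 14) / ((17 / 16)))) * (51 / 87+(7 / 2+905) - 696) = 2512512 / 203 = 12376.91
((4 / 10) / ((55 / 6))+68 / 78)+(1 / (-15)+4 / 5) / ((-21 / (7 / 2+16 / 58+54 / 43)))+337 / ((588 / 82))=31283027434 / 655329675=47.74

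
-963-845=-1808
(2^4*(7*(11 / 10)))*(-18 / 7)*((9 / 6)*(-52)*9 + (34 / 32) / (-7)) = 7785459 / 35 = 222441.69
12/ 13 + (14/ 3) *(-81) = -4902/ 13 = -377.08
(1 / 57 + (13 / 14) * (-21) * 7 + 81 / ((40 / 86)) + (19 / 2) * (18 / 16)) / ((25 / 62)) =119.92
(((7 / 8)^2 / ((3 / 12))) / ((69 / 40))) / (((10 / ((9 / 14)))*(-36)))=-7 / 2208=-0.00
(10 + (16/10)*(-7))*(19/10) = -57/25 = -2.28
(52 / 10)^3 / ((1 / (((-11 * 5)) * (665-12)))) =-5049936.32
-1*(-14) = 14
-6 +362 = 356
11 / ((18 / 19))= 209 / 18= 11.61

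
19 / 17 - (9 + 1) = -151 / 17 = -8.88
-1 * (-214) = 214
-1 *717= -717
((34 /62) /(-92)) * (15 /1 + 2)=-289 /2852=-0.10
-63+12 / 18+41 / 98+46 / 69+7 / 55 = -61.12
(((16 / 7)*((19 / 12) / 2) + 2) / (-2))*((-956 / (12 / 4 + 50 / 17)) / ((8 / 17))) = 1381420 / 2121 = 651.31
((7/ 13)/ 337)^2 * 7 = 343/ 19193161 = 0.00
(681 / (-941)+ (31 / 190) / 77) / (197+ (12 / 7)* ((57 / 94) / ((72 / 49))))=-933782746 / 255849652135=-0.00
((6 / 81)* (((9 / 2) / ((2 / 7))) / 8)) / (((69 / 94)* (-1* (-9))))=329 / 14904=0.02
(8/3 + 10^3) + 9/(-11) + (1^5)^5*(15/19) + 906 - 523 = 868795/627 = 1385.64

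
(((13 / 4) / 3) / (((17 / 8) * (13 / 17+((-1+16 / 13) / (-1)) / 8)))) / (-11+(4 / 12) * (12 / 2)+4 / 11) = -29744 / 370785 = -0.08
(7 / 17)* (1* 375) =2625 / 17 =154.41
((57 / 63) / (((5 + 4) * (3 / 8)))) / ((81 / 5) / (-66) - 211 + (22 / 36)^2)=-0.00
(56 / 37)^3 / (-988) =-43904 / 12511291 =-0.00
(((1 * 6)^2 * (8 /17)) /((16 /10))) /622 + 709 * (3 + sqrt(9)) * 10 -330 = 223164360 /5287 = 42210.02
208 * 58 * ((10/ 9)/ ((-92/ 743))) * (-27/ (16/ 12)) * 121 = 6100817580/ 23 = 265252938.26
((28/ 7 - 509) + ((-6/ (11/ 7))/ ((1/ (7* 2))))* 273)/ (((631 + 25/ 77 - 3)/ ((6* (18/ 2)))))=-20925954/ 16127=-1297.57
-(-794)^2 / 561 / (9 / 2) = -1260872 / 5049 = -249.73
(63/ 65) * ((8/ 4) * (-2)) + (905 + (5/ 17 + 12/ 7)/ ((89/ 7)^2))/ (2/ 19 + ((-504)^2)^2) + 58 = 290382554200213682473/ 5365226270074611265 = 54.12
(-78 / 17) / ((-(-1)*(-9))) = 26 / 51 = 0.51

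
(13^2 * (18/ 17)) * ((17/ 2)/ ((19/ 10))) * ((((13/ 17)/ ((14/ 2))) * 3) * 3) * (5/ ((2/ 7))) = 4448925/ 323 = 13773.76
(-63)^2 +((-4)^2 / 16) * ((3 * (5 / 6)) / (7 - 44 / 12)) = 15879 / 4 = 3969.75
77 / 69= 1.12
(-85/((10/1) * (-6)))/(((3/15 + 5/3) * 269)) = 85/30128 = 0.00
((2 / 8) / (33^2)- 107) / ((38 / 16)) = -932182 / 20691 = -45.05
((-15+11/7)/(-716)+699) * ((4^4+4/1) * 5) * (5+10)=17079474750/1253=13630865.72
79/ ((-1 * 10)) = -79/ 10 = -7.90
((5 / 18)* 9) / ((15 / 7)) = 1.17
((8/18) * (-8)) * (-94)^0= -32/9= -3.56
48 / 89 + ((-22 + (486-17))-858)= -36531 / 89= -410.46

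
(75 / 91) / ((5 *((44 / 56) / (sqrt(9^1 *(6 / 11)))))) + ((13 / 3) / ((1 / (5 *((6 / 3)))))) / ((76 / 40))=90 *sqrt(66) / 1573 + 1300 / 57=23.27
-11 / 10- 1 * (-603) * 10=6028.90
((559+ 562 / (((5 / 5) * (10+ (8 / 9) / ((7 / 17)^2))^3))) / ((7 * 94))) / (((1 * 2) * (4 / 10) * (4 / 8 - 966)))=-424590833369585 / 385925692207430704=-0.00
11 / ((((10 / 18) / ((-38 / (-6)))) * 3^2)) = 209 / 15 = 13.93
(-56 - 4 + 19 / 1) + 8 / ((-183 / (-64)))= -6991 / 183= -38.20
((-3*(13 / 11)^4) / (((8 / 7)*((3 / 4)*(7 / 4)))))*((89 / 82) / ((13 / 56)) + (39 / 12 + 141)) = -697567273 / 1200562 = -581.03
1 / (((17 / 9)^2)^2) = 0.08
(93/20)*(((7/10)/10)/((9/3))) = 217/2000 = 0.11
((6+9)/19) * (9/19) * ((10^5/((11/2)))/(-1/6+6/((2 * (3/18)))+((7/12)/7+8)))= 324000000/1234981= 262.35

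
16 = 16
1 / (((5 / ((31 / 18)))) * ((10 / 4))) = 31 / 225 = 0.14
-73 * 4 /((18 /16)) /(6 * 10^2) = -292 /675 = -0.43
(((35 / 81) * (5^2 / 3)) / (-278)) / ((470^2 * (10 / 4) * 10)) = -7 / 2984535720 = -0.00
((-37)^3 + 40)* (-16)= 809808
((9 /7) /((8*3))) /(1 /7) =3 /8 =0.38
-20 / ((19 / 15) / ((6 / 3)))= -600 / 19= -31.58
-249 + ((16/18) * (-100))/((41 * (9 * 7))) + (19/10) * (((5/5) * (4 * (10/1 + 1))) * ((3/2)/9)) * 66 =77943191/116235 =670.57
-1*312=-312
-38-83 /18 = -767 /18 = -42.61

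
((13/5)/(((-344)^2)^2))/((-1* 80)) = -13/5601363558400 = -0.00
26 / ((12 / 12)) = 26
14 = 14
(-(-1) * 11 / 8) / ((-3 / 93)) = -341 / 8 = -42.62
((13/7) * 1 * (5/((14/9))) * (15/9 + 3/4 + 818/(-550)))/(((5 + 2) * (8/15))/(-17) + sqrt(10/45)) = 6100263/871178 + 518522355 * sqrt(2)/48785968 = 22.03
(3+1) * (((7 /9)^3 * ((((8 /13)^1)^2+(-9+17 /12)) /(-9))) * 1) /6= 5011573 /19958562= 0.25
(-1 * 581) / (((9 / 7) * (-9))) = 4067 / 81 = 50.21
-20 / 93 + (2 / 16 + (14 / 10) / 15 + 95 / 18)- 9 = -207517 / 55800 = -3.72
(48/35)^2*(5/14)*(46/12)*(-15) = -38.62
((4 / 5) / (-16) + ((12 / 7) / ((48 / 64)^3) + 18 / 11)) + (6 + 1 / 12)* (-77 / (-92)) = 13696499 / 1275120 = 10.74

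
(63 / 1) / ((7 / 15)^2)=2025 / 7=289.29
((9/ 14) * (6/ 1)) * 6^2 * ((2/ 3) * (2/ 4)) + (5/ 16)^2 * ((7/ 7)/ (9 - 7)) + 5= 183983/ 3584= 51.33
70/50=7/5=1.40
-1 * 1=-1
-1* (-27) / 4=6.75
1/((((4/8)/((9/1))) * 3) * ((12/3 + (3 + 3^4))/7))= 21/44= 0.48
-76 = -76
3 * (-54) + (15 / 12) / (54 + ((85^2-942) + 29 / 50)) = -102668671 / 633758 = -162.00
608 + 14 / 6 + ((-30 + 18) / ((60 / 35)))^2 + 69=2185 / 3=728.33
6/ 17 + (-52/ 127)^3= 9899962/ 34822511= 0.28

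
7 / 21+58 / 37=211 / 111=1.90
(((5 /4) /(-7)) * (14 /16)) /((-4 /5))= 25 /128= 0.20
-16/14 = -8/7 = -1.14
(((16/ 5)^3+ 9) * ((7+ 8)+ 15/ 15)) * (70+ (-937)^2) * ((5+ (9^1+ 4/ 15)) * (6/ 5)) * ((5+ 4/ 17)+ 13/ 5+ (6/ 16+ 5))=35250287548736312/ 265625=132706964889.36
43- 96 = -53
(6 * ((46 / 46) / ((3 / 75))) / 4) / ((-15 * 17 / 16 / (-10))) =400 / 17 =23.53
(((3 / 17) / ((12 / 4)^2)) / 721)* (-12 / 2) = -2 / 12257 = -0.00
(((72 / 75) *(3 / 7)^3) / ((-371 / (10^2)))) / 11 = -0.00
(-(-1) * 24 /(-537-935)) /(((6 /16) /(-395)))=395 /23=17.17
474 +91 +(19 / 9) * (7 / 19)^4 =34880416 / 61731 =565.04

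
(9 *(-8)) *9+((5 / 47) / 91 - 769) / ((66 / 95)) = -82562416 / 47047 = -1754.89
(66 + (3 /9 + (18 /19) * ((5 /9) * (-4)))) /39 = 3661 /2223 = 1.65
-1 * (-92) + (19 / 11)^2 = 11493 / 121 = 94.98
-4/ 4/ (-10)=1/ 10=0.10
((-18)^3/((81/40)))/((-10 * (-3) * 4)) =-24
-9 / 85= -0.11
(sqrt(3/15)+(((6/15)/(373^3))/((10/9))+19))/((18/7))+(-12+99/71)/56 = 7 * sqrt(5)/90+334239582809219/46425371668200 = 7.37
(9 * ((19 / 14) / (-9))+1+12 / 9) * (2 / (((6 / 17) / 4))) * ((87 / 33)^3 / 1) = 33998266 / 83853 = 405.45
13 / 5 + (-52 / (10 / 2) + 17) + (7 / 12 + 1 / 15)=9.85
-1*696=-696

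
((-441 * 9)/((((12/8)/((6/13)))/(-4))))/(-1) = -63504/13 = -4884.92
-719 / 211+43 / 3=10.93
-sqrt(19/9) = -sqrt(19)/3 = -1.45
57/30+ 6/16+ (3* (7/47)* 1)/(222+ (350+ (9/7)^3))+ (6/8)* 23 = 1445762819/74043800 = 19.53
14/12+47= 289/6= 48.17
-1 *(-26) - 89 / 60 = 1471 / 60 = 24.52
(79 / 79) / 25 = 0.04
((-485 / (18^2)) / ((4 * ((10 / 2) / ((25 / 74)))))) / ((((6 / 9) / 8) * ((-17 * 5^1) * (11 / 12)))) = 485 / 124542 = 0.00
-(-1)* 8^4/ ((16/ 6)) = 1536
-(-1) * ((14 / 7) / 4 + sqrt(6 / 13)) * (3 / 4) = 0.88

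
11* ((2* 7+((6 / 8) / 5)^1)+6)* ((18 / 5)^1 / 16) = 39897 / 800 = 49.87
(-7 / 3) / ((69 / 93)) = -217 / 69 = -3.14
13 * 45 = 585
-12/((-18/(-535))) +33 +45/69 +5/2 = -44231/138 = -320.51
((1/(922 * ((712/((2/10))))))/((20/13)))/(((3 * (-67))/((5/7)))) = -13/18472896960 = -0.00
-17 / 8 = -2.12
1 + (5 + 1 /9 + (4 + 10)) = 181 /9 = 20.11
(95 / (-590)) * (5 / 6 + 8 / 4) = -323 / 708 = -0.46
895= 895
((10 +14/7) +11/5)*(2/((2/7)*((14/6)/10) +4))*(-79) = -33654/61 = -551.70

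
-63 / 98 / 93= -3 / 434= -0.01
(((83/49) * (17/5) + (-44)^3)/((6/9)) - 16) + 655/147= -187834991/1470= -127778.91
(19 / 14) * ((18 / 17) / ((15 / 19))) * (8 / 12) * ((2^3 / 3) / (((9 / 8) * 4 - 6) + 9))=0.43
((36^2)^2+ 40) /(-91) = -1679656 /91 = -18457.76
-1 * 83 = -83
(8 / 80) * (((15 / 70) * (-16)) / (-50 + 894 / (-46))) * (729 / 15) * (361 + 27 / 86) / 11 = 7.88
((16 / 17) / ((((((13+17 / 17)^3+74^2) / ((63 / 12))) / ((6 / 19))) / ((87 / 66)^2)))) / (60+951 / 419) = 2466653 / 465669645870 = 0.00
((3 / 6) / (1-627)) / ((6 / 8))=-0.00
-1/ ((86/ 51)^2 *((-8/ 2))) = 2601/ 29584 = 0.09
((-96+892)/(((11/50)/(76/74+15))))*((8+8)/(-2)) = -188811200/407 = -463909.58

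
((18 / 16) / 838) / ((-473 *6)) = -3 / 6341984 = -0.00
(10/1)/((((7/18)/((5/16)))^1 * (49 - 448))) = -75/3724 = -0.02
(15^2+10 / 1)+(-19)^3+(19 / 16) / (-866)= -91782163 / 13856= -6624.00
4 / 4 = 1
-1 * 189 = -189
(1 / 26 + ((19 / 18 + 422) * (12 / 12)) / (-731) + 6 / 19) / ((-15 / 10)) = 729580 / 4875039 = 0.15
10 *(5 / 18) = 25 / 9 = 2.78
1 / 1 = 1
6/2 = 3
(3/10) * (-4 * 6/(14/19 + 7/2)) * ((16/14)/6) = -1824/5635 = -0.32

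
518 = 518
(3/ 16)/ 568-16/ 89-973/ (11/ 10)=-884.72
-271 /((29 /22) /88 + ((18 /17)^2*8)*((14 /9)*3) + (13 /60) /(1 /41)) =-2274383760 /425947463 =-5.34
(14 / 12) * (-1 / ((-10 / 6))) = 7 / 10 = 0.70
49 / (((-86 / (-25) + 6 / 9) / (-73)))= -38325 / 44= -871.02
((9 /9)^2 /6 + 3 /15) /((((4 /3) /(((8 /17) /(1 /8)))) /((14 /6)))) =616 /255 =2.42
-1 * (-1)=1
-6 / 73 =-0.08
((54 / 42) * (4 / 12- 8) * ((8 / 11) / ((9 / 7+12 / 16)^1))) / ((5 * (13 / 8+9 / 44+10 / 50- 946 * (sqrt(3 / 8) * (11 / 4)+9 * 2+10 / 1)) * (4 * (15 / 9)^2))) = 0.00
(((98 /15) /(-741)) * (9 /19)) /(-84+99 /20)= 392 /7419633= 0.00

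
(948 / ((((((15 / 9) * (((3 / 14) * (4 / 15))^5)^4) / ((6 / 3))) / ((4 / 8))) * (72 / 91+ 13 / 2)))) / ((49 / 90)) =90431203249515118288135528564453125 / 86966272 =1039842241938519777967895000.00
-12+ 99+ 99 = 186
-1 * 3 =-3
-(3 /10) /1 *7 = -21 /10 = -2.10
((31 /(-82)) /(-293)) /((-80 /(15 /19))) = -93 /7303904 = -0.00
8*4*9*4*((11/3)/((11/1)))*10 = 3840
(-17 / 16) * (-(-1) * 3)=-3.19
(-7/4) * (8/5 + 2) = -63/10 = -6.30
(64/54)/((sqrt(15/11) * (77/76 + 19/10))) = 2432 * sqrt(165)/89667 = 0.35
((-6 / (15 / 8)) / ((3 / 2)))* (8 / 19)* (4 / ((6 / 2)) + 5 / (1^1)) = -256 / 45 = -5.69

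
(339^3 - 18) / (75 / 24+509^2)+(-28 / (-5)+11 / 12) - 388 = -231.11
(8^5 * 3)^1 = 98304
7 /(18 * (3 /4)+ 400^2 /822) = 0.03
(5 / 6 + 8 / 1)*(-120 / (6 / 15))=-2650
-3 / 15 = -1 / 5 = -0.20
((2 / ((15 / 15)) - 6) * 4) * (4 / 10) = -32 / 5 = -6.40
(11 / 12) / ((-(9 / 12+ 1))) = -11 / 21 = -0.52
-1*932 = -932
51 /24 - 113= -887 /8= -110.88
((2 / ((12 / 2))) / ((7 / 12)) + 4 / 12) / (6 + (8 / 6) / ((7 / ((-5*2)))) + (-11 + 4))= -19 / 61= -0.31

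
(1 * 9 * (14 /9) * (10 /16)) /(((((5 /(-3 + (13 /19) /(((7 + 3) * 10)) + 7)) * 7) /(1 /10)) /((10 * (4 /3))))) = 7613 /5700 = 1.34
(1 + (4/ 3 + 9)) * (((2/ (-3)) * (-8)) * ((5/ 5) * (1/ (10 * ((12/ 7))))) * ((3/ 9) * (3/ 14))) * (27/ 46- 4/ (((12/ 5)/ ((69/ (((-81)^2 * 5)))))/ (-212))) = 6824531/ 20371905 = 0.33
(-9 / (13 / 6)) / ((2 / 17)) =-459 / 13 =-35.31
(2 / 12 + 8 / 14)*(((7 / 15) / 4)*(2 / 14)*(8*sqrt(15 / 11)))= 0.11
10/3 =3.33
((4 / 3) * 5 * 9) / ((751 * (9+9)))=10 / 2253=0.00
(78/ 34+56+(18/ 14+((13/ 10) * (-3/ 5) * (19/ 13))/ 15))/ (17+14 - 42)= -1770239/ 327250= -5.41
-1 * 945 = -945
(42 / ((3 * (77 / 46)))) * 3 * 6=1656 / 11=150.55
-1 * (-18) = 18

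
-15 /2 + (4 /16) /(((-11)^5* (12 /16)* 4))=-14494591 /1932612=-7.50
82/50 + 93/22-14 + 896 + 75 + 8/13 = 6888901/7150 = 963.48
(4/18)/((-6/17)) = -17/27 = -0.63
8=8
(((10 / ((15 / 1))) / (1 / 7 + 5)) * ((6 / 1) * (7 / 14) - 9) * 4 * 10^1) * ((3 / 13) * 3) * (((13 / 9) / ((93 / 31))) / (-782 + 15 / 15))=280 / 21087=0.01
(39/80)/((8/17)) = 1.04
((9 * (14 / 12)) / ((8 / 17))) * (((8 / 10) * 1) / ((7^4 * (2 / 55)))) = 0.20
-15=-15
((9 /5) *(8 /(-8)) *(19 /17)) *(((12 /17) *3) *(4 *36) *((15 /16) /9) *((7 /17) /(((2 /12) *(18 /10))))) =-430920 /4913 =-87.71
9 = 9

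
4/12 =1/3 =0.33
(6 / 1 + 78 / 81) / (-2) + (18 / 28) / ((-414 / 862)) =-41905 / 8694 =-4.82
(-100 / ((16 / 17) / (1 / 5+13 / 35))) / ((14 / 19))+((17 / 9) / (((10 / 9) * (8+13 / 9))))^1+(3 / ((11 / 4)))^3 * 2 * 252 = 932812873 / 1630475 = 572.11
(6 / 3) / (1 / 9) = 18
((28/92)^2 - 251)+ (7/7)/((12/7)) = -1589057/6348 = -250.32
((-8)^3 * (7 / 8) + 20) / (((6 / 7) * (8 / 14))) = -873.83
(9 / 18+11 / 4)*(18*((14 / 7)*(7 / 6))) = 273 / 2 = 136.50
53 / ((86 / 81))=4293 / 86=49.92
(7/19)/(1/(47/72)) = 329/1368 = 0.24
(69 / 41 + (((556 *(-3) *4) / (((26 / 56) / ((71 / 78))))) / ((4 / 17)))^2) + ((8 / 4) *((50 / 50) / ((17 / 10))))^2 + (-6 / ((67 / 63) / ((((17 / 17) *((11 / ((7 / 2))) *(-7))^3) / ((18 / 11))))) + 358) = 70078033497385844505 / 22674092363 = 3090665433.28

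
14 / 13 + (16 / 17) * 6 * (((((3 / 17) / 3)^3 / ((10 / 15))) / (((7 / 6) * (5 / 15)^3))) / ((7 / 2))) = 57901934 / 53202877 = 1.09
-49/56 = -7/8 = -0.88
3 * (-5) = -15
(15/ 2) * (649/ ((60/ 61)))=39589/ 8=4948.62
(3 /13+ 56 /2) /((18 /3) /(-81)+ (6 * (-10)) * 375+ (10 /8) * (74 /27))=-19818 /15792647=-0.00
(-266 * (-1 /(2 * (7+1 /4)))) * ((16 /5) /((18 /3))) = 4256 /435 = 9.78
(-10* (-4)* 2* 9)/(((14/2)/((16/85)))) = 2304/119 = 19.36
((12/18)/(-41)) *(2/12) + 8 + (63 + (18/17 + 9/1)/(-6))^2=3768.57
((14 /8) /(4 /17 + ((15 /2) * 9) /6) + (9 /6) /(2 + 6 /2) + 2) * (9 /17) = 172377 /132770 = 1.30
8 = 8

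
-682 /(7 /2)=-1364 /7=-194.86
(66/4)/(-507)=-0.03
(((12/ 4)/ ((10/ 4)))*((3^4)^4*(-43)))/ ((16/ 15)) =-16659081027/ 8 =-2082385128.38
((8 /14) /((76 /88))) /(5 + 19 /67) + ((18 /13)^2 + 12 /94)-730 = -136094130104 /186986163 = -727.83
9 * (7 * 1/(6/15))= 315/2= 157.50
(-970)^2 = 940900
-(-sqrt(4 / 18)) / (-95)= -sqrt(2) / 285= -0.00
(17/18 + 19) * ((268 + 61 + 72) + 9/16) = 2306575/288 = 8008.94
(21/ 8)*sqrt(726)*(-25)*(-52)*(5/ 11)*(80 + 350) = 7336875*sqrt(6) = 17971600.06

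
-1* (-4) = 4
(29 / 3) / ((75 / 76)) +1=10.80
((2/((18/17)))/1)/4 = 17/36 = 0.47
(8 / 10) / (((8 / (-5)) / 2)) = -1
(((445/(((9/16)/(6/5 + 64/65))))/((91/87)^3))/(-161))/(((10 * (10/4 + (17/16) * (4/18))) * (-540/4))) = 19726603648/7767828707275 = 0.00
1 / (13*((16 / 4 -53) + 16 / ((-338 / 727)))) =-13 / 14097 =-0.00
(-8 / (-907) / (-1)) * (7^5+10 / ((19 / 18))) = -2556104 / 17233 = -148.33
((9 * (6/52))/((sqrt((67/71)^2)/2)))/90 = 213/8710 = 0.02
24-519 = -495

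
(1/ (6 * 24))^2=1/ 20736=0.00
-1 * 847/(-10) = 847/10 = 84.70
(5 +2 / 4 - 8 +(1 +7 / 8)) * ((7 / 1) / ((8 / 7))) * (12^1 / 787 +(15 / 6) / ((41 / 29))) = -28199255 / 4130176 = -6.83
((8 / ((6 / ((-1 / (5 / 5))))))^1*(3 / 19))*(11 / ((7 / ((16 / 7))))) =-704 / 931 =-0.76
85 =85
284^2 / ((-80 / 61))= -307501 / 5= -61500.20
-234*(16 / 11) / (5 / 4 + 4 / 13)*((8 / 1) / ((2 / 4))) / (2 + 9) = -346112 / 1089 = -317.83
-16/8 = -2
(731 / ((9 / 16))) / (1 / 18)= 23392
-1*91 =-91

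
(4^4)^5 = 1099511627776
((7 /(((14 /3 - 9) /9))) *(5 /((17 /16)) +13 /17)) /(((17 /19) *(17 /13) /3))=-1001889 /4913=-203.93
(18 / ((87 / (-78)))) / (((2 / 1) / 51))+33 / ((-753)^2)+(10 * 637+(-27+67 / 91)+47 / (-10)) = 29565215474971 / 4987789170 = 5927.52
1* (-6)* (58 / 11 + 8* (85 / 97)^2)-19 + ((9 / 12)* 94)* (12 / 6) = 5537746 / 103499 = 53.51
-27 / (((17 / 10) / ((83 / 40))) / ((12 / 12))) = -2241 / 68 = -32.96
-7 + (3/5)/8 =-277/40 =-6.92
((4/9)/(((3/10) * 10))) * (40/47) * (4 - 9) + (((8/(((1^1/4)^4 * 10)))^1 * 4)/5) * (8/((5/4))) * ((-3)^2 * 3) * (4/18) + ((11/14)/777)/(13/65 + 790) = 1588442869368437/252501495750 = 6290.83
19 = 19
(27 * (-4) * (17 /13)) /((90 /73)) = -7446 /65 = -114.55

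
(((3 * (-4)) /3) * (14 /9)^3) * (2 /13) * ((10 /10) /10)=-10976 /47385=-0.23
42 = 42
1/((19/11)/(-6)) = -66/19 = -3.47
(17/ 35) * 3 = 51/ 35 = 1.46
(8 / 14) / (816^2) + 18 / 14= 1498177 / 1165248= 1.29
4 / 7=0.57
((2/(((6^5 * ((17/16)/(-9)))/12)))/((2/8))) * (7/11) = -112/1683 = -0.07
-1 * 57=-57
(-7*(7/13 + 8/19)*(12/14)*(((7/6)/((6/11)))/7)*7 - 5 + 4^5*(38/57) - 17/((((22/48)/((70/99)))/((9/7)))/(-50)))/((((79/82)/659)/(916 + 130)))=11916348225513962/7083219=1682335139.65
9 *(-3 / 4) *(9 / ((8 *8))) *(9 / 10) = -2187 / 2560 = -0.85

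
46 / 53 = 0.87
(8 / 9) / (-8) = -1 / 9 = -0.11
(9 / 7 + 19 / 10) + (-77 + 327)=17723 / 70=253.19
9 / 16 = 0.56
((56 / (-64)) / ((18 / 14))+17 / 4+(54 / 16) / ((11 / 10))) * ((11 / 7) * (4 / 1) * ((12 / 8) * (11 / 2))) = 8261 / 24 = 344.21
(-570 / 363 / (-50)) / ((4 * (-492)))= -19 / 1190640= -0.00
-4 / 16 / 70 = -1 / 280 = -0.00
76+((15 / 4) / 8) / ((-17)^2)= 702863 / 9248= 76.00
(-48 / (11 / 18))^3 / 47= -644972544 / 62557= -10310.16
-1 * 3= -3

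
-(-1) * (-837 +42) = -795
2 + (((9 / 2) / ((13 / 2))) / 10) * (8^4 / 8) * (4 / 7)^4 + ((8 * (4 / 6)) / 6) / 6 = 24977018 / 4213755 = 5.93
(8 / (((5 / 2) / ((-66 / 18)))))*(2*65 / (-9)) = 4576 / 27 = 169.48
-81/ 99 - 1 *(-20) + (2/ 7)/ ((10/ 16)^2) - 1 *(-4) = 46033/ 1925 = 23.91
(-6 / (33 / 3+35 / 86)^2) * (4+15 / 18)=-214484 / 962361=-0.22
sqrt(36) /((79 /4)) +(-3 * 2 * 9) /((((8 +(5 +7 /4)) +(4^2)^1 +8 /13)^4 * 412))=17492992783678248 /57581126914159177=0.30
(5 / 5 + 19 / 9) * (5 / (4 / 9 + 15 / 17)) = 340 / 29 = 11.72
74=74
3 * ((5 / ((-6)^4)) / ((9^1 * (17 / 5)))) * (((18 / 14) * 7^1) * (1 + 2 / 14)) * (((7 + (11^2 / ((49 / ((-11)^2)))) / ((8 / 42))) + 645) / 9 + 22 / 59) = 91852625 / 95541768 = 0.96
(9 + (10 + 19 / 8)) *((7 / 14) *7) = 1197 / 16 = 74.81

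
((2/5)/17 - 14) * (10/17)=-2376/289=-8.22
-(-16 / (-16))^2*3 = -3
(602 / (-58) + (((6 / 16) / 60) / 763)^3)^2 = 299916331213936609155435230306304841 / 2783960823290258551371464704000000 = 107.73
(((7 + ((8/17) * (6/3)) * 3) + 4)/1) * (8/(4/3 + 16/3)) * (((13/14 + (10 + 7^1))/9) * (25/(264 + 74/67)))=19759975/6341034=3.12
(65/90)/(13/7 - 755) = -0.00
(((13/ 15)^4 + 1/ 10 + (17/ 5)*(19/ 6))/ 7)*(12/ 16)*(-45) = -289343/ 5250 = -55.11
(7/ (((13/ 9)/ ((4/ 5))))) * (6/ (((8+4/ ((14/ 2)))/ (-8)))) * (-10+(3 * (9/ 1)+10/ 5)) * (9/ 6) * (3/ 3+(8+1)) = -402192/ 65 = -6187.57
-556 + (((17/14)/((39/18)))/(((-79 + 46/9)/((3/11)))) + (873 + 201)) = 518.00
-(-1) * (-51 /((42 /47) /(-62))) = 24769 /7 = 3538.43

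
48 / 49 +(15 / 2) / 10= 339 / 196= 1.73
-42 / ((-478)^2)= -0.00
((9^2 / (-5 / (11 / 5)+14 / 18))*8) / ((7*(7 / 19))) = -304722 / 1813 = -168.08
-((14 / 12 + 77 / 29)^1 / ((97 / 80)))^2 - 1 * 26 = -2559194746 / 71216721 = -35.94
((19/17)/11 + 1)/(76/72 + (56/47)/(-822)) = 23875812/22846351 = 1.05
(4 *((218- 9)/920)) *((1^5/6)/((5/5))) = 209/1380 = 0.15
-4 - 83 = -87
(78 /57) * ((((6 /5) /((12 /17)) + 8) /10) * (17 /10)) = 21437 /9500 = 2.26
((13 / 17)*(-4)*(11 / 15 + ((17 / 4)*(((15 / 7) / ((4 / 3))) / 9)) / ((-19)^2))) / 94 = -5798351 / 242288760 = -0.02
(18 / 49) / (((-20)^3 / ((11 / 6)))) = -33 / 392000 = -0.00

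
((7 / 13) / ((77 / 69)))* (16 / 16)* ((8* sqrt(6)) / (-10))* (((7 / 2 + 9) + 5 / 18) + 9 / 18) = -10994* sqrt(6) / 2145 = -12.55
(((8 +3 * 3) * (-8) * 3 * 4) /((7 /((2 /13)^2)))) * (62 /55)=-404736 /65065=-6.22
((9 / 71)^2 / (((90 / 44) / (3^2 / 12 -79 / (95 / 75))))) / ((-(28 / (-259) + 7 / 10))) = 5717943 / 6991867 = 0.82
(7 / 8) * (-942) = -3297 / 4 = -824.25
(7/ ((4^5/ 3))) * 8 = 0.16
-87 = -87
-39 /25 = -1.56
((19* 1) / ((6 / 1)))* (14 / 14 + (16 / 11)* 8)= 2641 / 66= 40.02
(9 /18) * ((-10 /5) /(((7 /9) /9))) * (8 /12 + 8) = -702 /7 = -100.29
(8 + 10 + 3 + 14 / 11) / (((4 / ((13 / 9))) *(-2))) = -3185 / 792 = -4.02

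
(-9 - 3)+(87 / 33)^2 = -611 / 121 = -5.05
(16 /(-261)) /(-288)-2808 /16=-412249 /2349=-175.50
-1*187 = -187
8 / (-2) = -4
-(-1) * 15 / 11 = 15 / 11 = 1.36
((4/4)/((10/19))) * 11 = 209/10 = 20.90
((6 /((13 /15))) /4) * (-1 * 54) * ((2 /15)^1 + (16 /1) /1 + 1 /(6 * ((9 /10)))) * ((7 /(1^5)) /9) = -15421 /13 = -1186.23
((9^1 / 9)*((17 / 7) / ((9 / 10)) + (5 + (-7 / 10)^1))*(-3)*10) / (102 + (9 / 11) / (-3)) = -48499 / 23499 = -2.06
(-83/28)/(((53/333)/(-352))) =2432232/371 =6555.88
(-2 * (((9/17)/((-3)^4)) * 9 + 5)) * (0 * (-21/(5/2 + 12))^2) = 0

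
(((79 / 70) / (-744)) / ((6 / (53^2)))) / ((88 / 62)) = -221911 / 443520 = -0.50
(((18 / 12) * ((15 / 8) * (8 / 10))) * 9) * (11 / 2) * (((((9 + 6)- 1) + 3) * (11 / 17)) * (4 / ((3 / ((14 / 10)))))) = 22869 / 10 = 2286.90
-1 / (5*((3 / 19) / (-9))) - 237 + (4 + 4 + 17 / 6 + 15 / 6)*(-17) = -6784 / 15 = -452.27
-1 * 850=-850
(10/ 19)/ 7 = 10/ 133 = 0.08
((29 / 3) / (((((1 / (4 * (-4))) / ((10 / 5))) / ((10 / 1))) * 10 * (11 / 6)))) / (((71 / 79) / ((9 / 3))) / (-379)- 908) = 166711488 / 897152905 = 0.19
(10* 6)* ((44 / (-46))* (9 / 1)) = -11880 / 23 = -516.52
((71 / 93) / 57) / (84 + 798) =71 / 4675482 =0.00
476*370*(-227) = -39979240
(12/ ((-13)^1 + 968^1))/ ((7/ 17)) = 204/ 6685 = 0.03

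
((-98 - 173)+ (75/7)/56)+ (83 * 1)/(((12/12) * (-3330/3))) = -58933403/217560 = -270.88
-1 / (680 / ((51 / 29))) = -3 / 1160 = -0.00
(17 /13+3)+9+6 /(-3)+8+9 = 368 /13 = 28.31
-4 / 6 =-2 / 3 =-0.67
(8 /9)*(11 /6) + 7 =233 /27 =8.63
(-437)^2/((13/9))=1718721/13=132209.31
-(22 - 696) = 674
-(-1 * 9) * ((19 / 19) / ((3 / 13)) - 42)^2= 12769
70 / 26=35 / 13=2.69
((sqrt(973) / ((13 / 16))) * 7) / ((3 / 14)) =1568 * sqrt(973) / 39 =1254.12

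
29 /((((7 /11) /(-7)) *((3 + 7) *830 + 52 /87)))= -27753 /722152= -0.04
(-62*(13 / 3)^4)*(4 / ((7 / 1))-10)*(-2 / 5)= -77914408 / 945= -82449.11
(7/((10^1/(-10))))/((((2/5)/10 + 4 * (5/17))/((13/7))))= -5525/517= -10.69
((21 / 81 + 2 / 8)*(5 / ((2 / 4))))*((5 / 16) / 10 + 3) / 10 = 5335 / 3456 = 1.54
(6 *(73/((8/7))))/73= 21/4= 5.25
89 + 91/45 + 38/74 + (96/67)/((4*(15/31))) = 10293853/111555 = 92.28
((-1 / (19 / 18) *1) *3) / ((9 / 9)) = -54 / 19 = -2.84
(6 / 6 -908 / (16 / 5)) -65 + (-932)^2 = 868276.25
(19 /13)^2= 361 /169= 2.14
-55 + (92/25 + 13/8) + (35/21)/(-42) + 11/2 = -557357/12600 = -44.23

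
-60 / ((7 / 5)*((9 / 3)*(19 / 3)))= -300 / 133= -2.26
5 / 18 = 0.28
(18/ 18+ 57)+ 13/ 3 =187/ 3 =62.33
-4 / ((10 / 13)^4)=-28561 / 2500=-11.42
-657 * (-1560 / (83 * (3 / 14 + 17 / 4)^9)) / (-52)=-41700273368334336 / 123679637908935546875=-0.00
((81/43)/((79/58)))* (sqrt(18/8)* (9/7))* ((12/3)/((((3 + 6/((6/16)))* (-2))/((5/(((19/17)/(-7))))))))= 10781910/1226317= 8.79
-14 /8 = -7 /4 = -1.75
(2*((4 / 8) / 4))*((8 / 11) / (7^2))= 2 / 539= 0.00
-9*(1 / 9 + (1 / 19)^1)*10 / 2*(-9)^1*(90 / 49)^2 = 1458000 / 6517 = 223.72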